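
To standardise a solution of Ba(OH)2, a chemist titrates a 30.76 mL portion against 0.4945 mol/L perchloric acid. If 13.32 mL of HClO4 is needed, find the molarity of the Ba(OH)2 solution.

n(HClO4) delivered = 0.4945 x 0.01332 = 0.006587 mol.
The reaction is 1 Ba(OH)2 + 2 HClO4, so n(Ba(OH)2) = 0.006587 x 1/2 = 0.003293 mol.
[Ba(OH)2] = 0.003293 mol / 0.03076 L = 0.107 M.

0.107 M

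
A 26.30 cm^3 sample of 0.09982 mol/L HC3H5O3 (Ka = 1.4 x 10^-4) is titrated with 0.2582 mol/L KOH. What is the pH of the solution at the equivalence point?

n(HC3H5O3) = 0.09982 x 0.02630 = 0.002625 mol; V(KOH) at equivalence = 0.002625/0.2582 = 0.01017 L.
At equivalence all the acid is converted to C3H5O3-; total volume = 0.02630 + 0.01017 = 0.03647 L, so [C3H5O3-] = 0.002625/0.03647 = 0.07199 M.
Kb = Kw/Ka = 1.0e-14 / 1.4 x 10^-4 = 7.14e-11.
[OH^-] = sqrt(Kb x [C3H5O3-]) = sqrt(7.14e-11 x 0.07199) = 2.27e-6 M.
pOH = 5.64, so pH = 14.00 - 5.64 = 8.36.

8.36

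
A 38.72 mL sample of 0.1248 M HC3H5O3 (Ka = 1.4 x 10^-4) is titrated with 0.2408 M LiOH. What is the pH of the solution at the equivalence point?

8.38

n(HC3H5O3) = 0.1248 x 0.03872 = 0.004832 mol; V(LiOH) at equivalence = 0.004832/0.2408 = 0.02007 L.
At equivalence all the acid is converted to C3H5O3-; total volume = 0.03872 + 0.02007 = 0.05879 L, so [C3H5O3-] = 0.004832/0.05879 = 0.08220 M.
Kb = Kw/Ka = 1.0e-14 / 1.4 x 10^-4 = 7.14e-11.
[OH^-] = sqrt(Kb x [C3H5O3-]) = sqrt(7.14e-11 x 0.08220) = 2.42e-6 M.
pOH = 5.62, so pH = 14.00 - 5.62 = 8.38.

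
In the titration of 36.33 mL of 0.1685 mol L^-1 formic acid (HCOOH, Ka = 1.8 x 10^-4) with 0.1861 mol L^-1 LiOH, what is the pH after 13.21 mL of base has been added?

3.57

Initial n(HCOOH) = 0.1685 x 0.03633 = 0.006122 mol.
n(LiOH) added = 0.1861 x 0.01321 = 0.002458 mol, converting that many moles of HCOOH to HCOO-.
Remaining n(HCOOH) = 0.003663 mol; n(HCOO-) = 0.002458 mol.
By Henderson-Hasselbalch, pH = pKa + log([A^-]/[HA]) = 3.74 + log(0.002458/0.003663) = 3.74 + (-0.17) = 3.57.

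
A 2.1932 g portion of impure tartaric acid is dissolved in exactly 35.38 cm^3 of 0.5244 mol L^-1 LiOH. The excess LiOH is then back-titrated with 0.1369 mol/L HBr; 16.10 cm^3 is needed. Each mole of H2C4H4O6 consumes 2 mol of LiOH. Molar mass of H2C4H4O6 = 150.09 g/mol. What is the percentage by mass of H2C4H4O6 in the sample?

55.9%

Total n(LiOH) added = 0.5244 x 0.03538 = 0.01855 mol.
n(HBr) used = 0.1369 x 0.01610 = 0.002204 mol, which equals the excess n(LiOH).
So n(LiOH) consumed by the sample = 0.01855 - 0.002204 = 0.01635 mol.
n(H2C4H4O6) = 0.01635 / 2 = 0.008175 mol.
mass H2C4H4O6 = 0.008175 x 150.09 = 1.227 g, so %H2C4H4O6 = 1.227/2.1932 x 100 = 55.9%.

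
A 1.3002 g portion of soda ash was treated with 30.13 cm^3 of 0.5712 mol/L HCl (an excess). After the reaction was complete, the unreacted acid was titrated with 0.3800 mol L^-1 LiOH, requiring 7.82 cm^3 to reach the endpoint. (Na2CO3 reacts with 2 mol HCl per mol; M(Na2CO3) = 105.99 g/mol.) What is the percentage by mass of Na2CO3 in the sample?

58.0%

Total n(HCl) added = 0.5712 x 0.03013 = 0.01721 mol.
n(LiOH) used = 0.3800 x 0.007820 = 0.002972 mol, which equals the excess n(HCl).
So n(HCl) consumed by the sample = 0.01721 - 0.002972 = 0.01424 mol.
n(Na2CO3) = 0.01424 / 2 = 0.007119 mol.
mass Na2CO3 = 0.007119 x 105.99 = 0.7546 g, so %Na2CO3 = 0.7546/1.3002 x 100 = 58.0%.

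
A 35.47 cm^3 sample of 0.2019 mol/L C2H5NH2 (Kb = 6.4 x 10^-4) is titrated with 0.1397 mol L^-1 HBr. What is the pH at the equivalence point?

n(C2H5NH2) = 0.2019 x 0.03547 = 0.007161 mol; V(HBr) at equivalence = 0.007161/0.1397 = 0.05126 L.
At equivalence the base is fully converted to C2H5NH3+; total volume = 0.08673 L, so [C2H5NH3+] = 0.007161/0.08673 = 0.08257 M.
Ka(C2H5NH3+) = Kw/Kb = 1.0e-14 / 6.4 x 10^-4 = 1.56e-11.
[H^+] = sqrt(Ka x [C2H5NH3+]) = sqrt(1.56e-11 x 0.08257) = 1.14e-6 M.
pH = -log(1.14e-6) = 5.94.

5.94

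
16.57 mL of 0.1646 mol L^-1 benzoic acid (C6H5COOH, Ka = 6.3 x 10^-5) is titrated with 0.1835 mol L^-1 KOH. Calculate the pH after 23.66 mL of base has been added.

12.60

n(acid) = 0.1646 x 0.01657 = 0.002727 mol; n(KOH) added = 0.1835 x 0.02366 = 0.004342 mol.
Base is in excess by 0.004342 - 0.002727 = 0.001614 mol in a total volume of 0.04023 L.
[OH^-] = 0.001614/0.04023 = 0.04012 M, so pOH = 1.40 and pH = 14.00 - 1.40 = 12.60.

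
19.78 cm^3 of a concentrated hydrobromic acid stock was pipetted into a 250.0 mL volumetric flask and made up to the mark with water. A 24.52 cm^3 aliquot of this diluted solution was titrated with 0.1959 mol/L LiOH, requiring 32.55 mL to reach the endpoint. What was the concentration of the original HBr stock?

3.29 M

n(LiOH) = 0.1959 x 0.03255 = 0.006377 mol.
n(HBr) in the aliquot = 0.006377 mol.
[diluted HBr] = 0.006377 / 0.02452 = 0.2601 M.
Dilution factor = 250.0/19.78 = 12.64, so [stock] = 0.2601 x 12.64 = 3.29 M.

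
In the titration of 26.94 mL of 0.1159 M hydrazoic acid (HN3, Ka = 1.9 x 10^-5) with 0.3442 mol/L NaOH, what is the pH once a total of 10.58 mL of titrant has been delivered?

n(acid) = 0.1159 x 0.02694 = 0.003122 mol; n(NaOH) added = 0.3442 x 0.01058 = 0.003642 mol.
Base is in excess by 0.003642 - 0.003122 = 0.0005193 mol in a total volume of 0.03752 L.
[OH^-] = 0.0005193/0.03752 = 0.01384 M, so pOH = 1.86 and pH = 14.00 - 1.86 = 12.14.

12.14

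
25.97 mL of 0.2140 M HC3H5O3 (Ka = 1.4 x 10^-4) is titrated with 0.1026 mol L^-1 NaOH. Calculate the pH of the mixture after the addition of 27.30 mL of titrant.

3.86

Initial n(HC3H5O3) = 0.2140 x 0.02597 = 0.005558 mol.
n(NaOH) added = 0.1026 x 0.02730 = 0.002801 mol, converting that many moles of HC3H5O3 to C3H5O3-.
Remaining n(HC3H5O3) = 0.002757 mol; n(C3H5O3-) = 0.002801 mol.
By Henderson-Hasselbalch, pH = pKa + log([A^-]/[HA]) = 3.85 + log(0.002801/0.002757) = 3.85 + (+0.01) = 3.86.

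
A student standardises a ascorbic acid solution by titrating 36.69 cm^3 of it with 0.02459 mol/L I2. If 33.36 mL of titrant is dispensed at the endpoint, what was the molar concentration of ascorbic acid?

n(I2) = 0.02459 x 0.03336 = 0.0008203 mol.
From the balanced equation, 1 mol I2 reacts with 1 mol ascorbic acid, so n(ascorbic acid) = 0.0008203 x 1/1 = 0.0008203 mol.
[ascorbic acid] = 0.0008203 / 0.03669 L = 0.0224 M.

0.0224 M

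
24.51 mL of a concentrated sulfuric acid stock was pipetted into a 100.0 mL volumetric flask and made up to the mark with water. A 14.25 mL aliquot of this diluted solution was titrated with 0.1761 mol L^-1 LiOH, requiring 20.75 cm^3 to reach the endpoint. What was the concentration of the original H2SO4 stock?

n(LiOH) = 0.1761 x 0.02075 = 0.003654 mol.
n(H2SO4) in the aliquot = 0.003654 x 1/2 = 0.001827 mol.
[diluted H2SO4] = 0.001827 / 0.01425 = 0.1282 M.
Dilution factor = 100.0/24.51 = 4.080, so [stock] = 0.1282 x 4.080 = 0.523 M.

0.523 M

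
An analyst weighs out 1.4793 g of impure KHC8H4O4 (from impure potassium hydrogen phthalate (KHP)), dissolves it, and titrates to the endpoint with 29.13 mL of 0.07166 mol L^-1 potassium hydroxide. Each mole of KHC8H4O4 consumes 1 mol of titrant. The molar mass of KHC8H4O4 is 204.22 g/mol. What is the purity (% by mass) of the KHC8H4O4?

28.8%

n(KOH) = 0.07166 x 0.02913 = 0.002087 mol.
n(KHC8H4O4) = 0.002087 / 1 = 0.002087 mol.
mass of KHC8H4O4 = 0.002087 x 204.22 = 0.4263 g.
% purity = 0.4263 / 1.4793 x 100 = 28.8%.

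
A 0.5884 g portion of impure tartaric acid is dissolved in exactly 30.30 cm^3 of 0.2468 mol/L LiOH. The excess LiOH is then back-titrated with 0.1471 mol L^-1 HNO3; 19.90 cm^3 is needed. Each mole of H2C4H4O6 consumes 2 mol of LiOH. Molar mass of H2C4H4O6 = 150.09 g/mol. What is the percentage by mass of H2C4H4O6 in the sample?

Total n(LiOH) added = 0.2468 x 0.03030 = 0.007478 mol.
n(HNO3) used = 0.1471 x 0.01990 = 0.002927 mol, which equals the excess n(LiOH).
So n(LiOH) consumed by the sample = 0.007478 - 0.002927 = 0.004551 mol.
n(H2C4H4O6) = 0.004551 / 2 = 0.002275 mol.
mass H2C4H4O6 = 0.002275 x 150.09 = 0.3415 g, so %H2C4H4O6 = 0.3415/0.5884 x 100 = 58.0%.

58.0%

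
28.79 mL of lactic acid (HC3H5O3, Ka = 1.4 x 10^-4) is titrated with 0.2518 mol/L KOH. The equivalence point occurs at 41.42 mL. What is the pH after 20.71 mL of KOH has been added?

3.85

20.71 mL is exactly half the equivalence volume (41.42/2), i.e. the half-equivalence point.
There, n(HA) = n(A^-), so pH = pKa = -log(1.4 x 10^-4) = 3.85.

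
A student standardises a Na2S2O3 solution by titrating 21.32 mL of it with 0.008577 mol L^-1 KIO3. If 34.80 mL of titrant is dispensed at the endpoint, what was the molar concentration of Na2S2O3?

0.0840 M

n(KIO3) = 0.008577 x 0.03480 = 0.0002985 mol.
From the balanced equation, 1 mol KIO3 reacts with 6 mol Na2S2O3, so n(Na2S2O3) = 0.0002985 x 6/1 = 0.001791 mol.
[Na2S2O3] = 0.001791 / 0.02132 L = 0.0840 M.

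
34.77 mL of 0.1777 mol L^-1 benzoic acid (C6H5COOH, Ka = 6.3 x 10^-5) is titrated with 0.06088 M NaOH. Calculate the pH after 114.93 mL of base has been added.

11.74

n(acid) = 0.1777 x 0.03477 = 0.006179 mol; n(NaOH) added = 0.06088 x 0.1149 = 0.006997 mol.
Base is in excess by 0.006997 - 0.006179 = 0.0008183 mol in a total volume of 0.1497 L.
[OH^-] = 0.0008183/0.1497 = 0.005466 M, so pOH = 2.26 and pH = 14.00 - 2.26 = 11.74.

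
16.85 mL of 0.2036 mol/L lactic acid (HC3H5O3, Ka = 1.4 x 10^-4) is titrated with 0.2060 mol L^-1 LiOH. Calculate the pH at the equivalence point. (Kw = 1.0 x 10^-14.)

n(HC3H5O3) = 0.2036 x 0.01685 = 0.003431 mol; V(LiOH) at equivalence = 0.003431/0.2060 = 0.01665 L.
At equivalence all the acid is converted to C3H5O3-; total volume = 0.01685 + 0.01665 = 0.03350 L, so [C3H5O3-] = 0.003431/0.03350 = 0.1024 M.
Kb = Kw/Ka = 1.0e-14 / 1.4 x 10^-4 = 7.14e-11.
[OH^-] = sqrt(Kb x [C3H5O3-]) = sqrt(7.14e-11 x 0.1024) = 2.70e-6 M.
pOH = 5.57, so pH = 14.00 - 5.57 = 8.43.

8.43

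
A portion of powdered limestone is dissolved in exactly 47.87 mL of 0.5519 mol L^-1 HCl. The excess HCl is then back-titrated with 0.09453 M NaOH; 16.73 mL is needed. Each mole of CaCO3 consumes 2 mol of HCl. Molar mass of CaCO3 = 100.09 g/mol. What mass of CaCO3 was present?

1.24 g

Total n(HCl) added = 0.5519 x 0.04787 = 0.02642 mol.
n(NaOH) used = 0.09453 x 0.01673 = 0.001581 mol, which equals the excess n(HCl).
So n(HCl) consumed by the sample = 0.02642 - 0.001581 = 0.02484 mol.
n(CaCO3) = 0.02484 / 2 = 0.01242 mol.
mass = 0.01242 mol x 100.09 g/mol = 1.24 g.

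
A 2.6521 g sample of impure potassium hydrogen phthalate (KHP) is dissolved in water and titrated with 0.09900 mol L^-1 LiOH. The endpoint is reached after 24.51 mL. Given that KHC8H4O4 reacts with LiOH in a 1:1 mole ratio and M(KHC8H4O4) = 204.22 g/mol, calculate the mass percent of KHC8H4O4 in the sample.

n(LiOH) = 0.09900 x 0.02451 = 0.002426 mol.
n(KHC8H4O4) = 0.002426 / 1 = 0.002426 mol.
mass of KHC8H4O4 = 0.002426 x 204.22 = 0.4955 g.
% purity = 0.4955 / 2.6521 x 100 = 18.7%.

18.7%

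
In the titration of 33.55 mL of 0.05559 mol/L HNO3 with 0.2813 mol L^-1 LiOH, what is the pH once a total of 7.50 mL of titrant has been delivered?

11.78

n(acid) = 0.05559 x 0.03355 = 0.001865 mol; n(LiOH) added = 0.2813 x 0.007500 = 0.002110 mol.
Base is in excess by 0.002110 - 0.001865 = 0.0002447 mol in a total volume of 0.04105 L.
[OH^-] = 0.0002447/0.04105 = 0.005961 M, so pOH = 2.22 and pH = 14.00 - 2.22 = 11.78.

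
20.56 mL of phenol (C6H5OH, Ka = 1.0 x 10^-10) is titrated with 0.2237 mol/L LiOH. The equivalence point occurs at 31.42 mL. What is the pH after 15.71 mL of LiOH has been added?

10.00

15.71 mL is exactly half the equivalence volume (31.42/2), i.e. the half-equivalence point.
There, n(HA) = n(A^-), so pH = pKa = -log(1.0 x 10^-10) = 10.00.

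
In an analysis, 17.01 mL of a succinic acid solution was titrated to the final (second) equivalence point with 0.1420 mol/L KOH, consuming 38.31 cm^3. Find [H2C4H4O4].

0.160 M

n(KOH) = 0.1420 x 0.03831 = 0.005440 mol.
At the final (second) equivalence point, 2 mol OH^- react per mol H2C4H4O4, so n(H2C4H4O4) = 0.005440 / 2 = 0.002720 mol.
[H2C4H4O4] = 0.002720 / 0.01701 L = 0.160 M.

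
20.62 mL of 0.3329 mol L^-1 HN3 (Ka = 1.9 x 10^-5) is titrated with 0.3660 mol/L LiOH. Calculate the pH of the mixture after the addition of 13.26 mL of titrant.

5.10

Initial n(HN3) = 0.3329 x 0.02062 = 0.006864 mol.
n(LiOH) added = 0.3660 x 0.01326 = 0.004853 mol, converting that many moles of HN3 to N3-.
Remaining n(HN3) = 0.002011 mol; n(N3-) = 0.004853 mol.
By Henderson-Hasselbalch, pH = pKa + log([A^-]/[HA]) = 4.72 + log(0.004853/0.002011) = 4.72 + (+0.38) = 5.10.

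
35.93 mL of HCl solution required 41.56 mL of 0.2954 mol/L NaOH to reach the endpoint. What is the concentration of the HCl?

n(NaOH) delivered = 0.2954 x 0.04156 = 0.01228 mol.
For a 1:1 reaction, n(HCl) = 0.01228 mol.
[HCl] = 0.01228 mol / 0.03593 L = 0.342 M.

0.342 M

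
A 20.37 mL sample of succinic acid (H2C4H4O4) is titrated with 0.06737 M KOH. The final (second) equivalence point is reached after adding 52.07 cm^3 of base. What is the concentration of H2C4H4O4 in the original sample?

n(KOH) = 0.06737 x 0.05207 = 0.003508 mol.
At the final (second) equivalence point, 2 mol OH^- react per mol H2C4H4O4, so n(H2C4H4O4) = 0.003508 / 2 = 0.001754 mol.
[H2C4H4O4] = 0.001754 / 0.02037 L = 0.0861 M.

0.0861 M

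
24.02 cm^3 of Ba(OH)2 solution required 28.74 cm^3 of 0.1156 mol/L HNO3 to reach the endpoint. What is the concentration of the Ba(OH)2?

n(HNO3) delivered = 0.1156 x 0.02874 = 0.003322 mol.
The reaction is 1 Ba(OH)2 + 2 HNO3, so n(Ba(OH)2) = 0.003322 x 1/2 = 0.001661 mol.
[Ba(OH)2] = 0.001661 mol / 0.02402 L = 0.0692 M.

0.0692 M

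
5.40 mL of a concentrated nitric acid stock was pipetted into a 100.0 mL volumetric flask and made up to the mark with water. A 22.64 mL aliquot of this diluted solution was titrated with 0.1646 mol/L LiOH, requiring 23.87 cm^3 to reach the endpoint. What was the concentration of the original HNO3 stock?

3.21 M

n(LiOH) = 0.1646 x 0.02387 = 0.003929 mol.
n(HNO3) in the aliquot = 0.003929 mol.
[diluted HNO3] = 0.003929 / 0.02264 = 0.1735 M.
Dilution factor = 100.0/5.400 = 18.52, so [stock] = 0.1735 x 18.52 = 3.21 M.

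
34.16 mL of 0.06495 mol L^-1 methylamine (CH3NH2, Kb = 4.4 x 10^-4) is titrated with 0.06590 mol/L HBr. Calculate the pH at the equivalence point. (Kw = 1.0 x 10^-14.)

6.06

n(CH3NH2) = 0.06495 x 0.03416 = 0.002219 mol; V(HBr) at equivalence = 0.002219/0.06590 = 0.03367 L.
At equivalence the base is fully converted to CH3NH3+; total volume = 0.06783 L, so [CH3NH3+] = 0.002219/0.06783 = 0.03271 M.
Ka(CH3NH3+) = Kw/Kb = 1.0e-14 / 4.4 x 10^-4 = 2.27e-11.
[H^+] = sqrt(Ka x [CH3NH3+]) = sqrt(2.27e-11 x 0.03271) = 8.62e-7 M.
pH = -log(8.62e-7) = 6.06.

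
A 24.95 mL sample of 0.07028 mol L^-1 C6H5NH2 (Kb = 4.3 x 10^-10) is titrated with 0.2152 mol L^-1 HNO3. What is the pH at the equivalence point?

n(C6H5NH2) = 0.07028 x 0.02495 = 0.001753 mol; V(HNO3) at equivalence = 0.001753/0.2152 = 0.008148 L.
At equivalence the base is fully converted to C6H5NH3+; total volume = 0.03310 L, so [C6H5NH3+] = 0.001753/0.03310 = 0.05298 M.
Ka(C6H5NH3+) = Kw/Kb = 1.0e-14 / 4.3 x 10^-10 = 2.33e-5.
[H^+] = sqrt(Ka x [C6H5NH3+]) = sqrt(2.33e-5 x 0.05298) = 0.00111 M.
pH = -log(0.00111) = 2.95.

2.95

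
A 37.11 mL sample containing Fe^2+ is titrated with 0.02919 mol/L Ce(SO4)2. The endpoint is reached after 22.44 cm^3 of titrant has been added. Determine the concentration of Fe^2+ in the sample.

n(Ce(SO4)2) = 0.02919 x 0.02244 = 0.0006550 mol.
From the balanced equation, 1 mol Ce(SO4)2 reacts with 1 mol Fe^2+, so n(Fe^2+) = 0.0006550 x 1/1 = 0.0006550 mol.
[Fe^2+] = 0.0006550 / 0.03711 L = 0.0177 M.

0.0177 M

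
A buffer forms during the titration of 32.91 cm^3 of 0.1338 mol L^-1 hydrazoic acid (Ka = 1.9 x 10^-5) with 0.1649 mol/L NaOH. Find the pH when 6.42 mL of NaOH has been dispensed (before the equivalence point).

4.22

Initial n(HN3) = 0.1338 x 0.03291 = 0.004403 mol.
n(NaOH) added = 0.1649 x 0.006420 = 0.001059 mol, converting that many moles of HN3 to N3-.
Remaining n(HN3) = 0.003345 mol; n(N3-) = 0.001059 mol.
By Henderson-Hasselbalch, pH = pKa + log([A^-]/[HA]) = 4.72 + log(0.001059/0.003345) = 4.72 + (-0.50) = 4.22.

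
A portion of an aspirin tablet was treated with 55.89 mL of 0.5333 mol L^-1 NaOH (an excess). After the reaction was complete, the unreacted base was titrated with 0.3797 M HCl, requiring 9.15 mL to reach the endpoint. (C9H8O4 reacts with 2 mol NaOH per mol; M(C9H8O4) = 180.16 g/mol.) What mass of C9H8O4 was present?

Total n(NaOH) added = 0.5333 x 0.05589 = 0.02981 mol.
n(HCl) used = 0.3797 x 0.009150 = 0.003474 mol, which equals the excess n(NaOH).
So n(NaOH) consumed by the sample = 0.02981 - 0.003474 = 0.02633 mol.
n(C9H8O4) = 0.02633 / 2 = 0.01317 mol.
mass = 0.01317 mol x 180.16 g/mol = 2.37 g.

2.37 g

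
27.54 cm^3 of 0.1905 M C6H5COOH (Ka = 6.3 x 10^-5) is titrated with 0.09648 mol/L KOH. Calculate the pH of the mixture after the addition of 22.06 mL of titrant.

4.03

Initial n(C6H5COOH) = 0.1905 x 0.02754 = 0.005246 mol.
n(KOH) added = 0.09648 x 0.02206 = 0.002128 mol, converting that many moles of C6H5COOH to C6H5COO-.
Remaining n(C6H5COOH) = 0.003118 mol; n(C6H5COO-) = 0.002128 mol.
By Henderson-Hasselbalch, pH = pKa + log([A^-]/[HA]) = 4.20 + log(0.002128/0.003118) = 4.20 + (-0.17) = 4.03.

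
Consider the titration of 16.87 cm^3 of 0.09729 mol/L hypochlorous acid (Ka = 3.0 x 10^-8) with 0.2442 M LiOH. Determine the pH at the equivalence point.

n(HClO) = 0.09729 x 0.01687 = 0.001641 mol; V(LiOH) at equivalence = 0.001641/0.2442 = 0.006721 L.
At equivalence all the acid is converted to ClO-; total volume = 0.01687 + 0.006721 = 0.02359 L, so [ClO-] = 0.001641/0.02359 = 0.06957 M.
Kb = Kw/Ka = 1.0e-14 / 3.0 x 10^-8 = 3.33e-7.
[OH^-] = sqrt(Kb x [ClO-]) = sqrt(3.33e-7 x 0.06957) = 0.000152 M.
pOH = 3.82, so pH = 14.00 - 3.82 = 10.18.

10.18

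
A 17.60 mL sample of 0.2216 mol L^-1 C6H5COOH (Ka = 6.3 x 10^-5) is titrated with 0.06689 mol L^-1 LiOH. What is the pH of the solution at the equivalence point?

n(C6H5COOH) = 0.2216 x 0.01760 = 0.003900 mol; V(LiOH) at equivalence = 0.003900/0.06689 = 0.05831 L.
At equivalence all the acid is converted to C6H5COO-; total volume = 0.01760 + 0.05831 = 0.07591 L, so [C6H5COO-] = 0.003900/0.07591 = 0.05138 M.
Kb = Kw/Ka = 1.0e-14 / 6.3 x 10^-5 = 1.59e-10.
[OH^-] = sqrt(Kb x [C6H5COO-]) = sqrt(1.59e-10 x 0.05138) = 2.86e-6 M.
pOH = 5.54, so pH = 14.00 - 5.54 = 8.46.

8.46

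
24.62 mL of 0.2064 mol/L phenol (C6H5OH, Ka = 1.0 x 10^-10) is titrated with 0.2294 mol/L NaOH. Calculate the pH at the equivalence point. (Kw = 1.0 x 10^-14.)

11.52

n(C6H5OH) = 0.2064 x 0.02462 = 0.005082 mol; V(NaOH) at equivalence = 0.005082/0.2294 = 0.02215 L.
At equivalence all the acid is converted to C6H5O-; total volume = 0.02462 + 0.02215 = 0.04677 L, so [C6H5O-] = 0.005082/0.04677 = 0.1086 M.
Kb = Kw/Ka = 1.0e-14 / 1.0 x 10^-10 = 0.000100.
[OH^-] = sqrt(Kb x [C6H5O-]) = sqrt(0.000100 x 0.1086) = 0.00330 M.
pOH = 2.48, so pH = 14.00 - 2.48 = 11.52.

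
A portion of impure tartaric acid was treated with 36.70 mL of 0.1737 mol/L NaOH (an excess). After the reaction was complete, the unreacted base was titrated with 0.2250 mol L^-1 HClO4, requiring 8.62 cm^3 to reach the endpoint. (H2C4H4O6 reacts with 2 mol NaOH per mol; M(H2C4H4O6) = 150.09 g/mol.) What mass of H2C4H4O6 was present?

Total n(NaOH) added = 0.1737 x 0.03670 = 0.006375 mol.
n(HClO4) used = 0.2250 x 0.008620 = 0.001939 mol, which equals the excess n(NaOH).
So n(NaOH) consumed by the sample = 0.006375 - 0.001939 = 0.004435 mol.
n(H2C4H4O6) = 0.004435 / 2 = 0.002218 mol.
mass = 0.002218 mol x 150.09 g/mol = 0.333 g.

0.333 g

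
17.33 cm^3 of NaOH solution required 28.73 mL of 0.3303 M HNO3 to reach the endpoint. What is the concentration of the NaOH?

n(HNO3) delivered = 0.3303 x 0.02873 = 0.009490 mol.
For a 1:1 reaction, n(NaOH) = 0.009490 mol.
[NaOH] = 0.009490 mol / 0.01733 L = 0.548 M.

0.548 M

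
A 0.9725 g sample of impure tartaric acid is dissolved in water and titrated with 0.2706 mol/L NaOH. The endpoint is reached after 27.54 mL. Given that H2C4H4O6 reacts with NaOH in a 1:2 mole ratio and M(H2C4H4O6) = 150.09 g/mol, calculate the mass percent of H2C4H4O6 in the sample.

n(NaOH) = 0.2706 x 0.02754 = 0.007452 mol.
n(H2C4H4O6) = 0.007452 / 2 = 0.003726 mol.
mass of H2C4H4O6 = 0.003726 x 150.09 = 0.5593 g.
% purity = 0.5593 / 0.9725 x 100 = 57.5%.

57.5%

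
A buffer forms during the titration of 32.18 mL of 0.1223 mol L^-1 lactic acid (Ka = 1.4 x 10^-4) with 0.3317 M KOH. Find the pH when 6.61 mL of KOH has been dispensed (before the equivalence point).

Initial n(HC3H5O3) = 0.1223 x 0.03218 = 0.003936 mol.
n(KOH) added = 0.3317 x 0.006610 = 0.002193 mol, converting that many moles of HC3H5O3 to C3H5O3-.
Remaining n(HC3H5O3) = 0.001743 mol; n(C3H5O3-) = 0.002193 mol.
By Henderson-Hasselbalch, pH = pKa + log([A^-]/[HA]) = 3.85 + log(0.002193/0.001743) = 3.85 + (+0.10) = 3.95.

3.95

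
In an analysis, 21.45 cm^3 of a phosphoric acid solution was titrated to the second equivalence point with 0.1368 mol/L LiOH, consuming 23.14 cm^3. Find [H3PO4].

0.0738 M

n(LiOH) = 0.1368 x 0.02314 = 0.003166 mol.
At the second equivalence point, 2 mol OH^- react per mol H3PO4, so n(H3PO4) = 0.003166 / 2 = 0.001583 mol.
[H3PO4] = 0.001583 / 0.02145 L = 0.0738 M.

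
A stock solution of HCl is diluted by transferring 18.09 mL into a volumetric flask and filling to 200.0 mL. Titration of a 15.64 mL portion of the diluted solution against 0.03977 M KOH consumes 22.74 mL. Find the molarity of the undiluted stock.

n(KOH) = 0.03977 x 0.02274 = 0.0009044 mol.
n(HCl) in the aliquot = 0.0009044 mol.
[diluted HCl] = 0.0009044 / 0.01564 = 0.05782 M.
Dilution factor = 200.0/18.09 = 11.06, so [stock] = 0.05782 x 11.06 = 0.639 M.

0.639 M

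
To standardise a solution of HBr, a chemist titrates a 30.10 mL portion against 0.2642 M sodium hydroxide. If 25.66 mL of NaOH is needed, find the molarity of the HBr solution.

n(NaOH) delivered = 0.2642 x 0.02566 = 0.006779 mol.
For a 1:1 reaction, n(HBr) = 0.006779 mol.
[HBr] = 0.006779 mol / 0.03010 L = 0.225 M.

0.225 M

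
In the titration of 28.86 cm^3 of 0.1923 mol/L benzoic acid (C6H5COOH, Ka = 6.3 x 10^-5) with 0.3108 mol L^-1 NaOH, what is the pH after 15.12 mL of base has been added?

Initial n(C6H5COOH) = 0.1923 x 0.02886 = 0.005550 mol.
n(NaOH) added = 0.3108 x 0.01512 = 0.004699 mol, converting that many moles of C6H5COOH to C6H5COO-.
Remaining n(C6H5COOH) = 0.0008505 mol; n(C6H5COO-) = 0.004699 mol.
By Henderson-Hasselbalch, pH = pKa + log([A^-]/[HA]) = 4.20 + log(0.004699/0.0008505) = 4.20 + (+0.74) = 4.94.

4.94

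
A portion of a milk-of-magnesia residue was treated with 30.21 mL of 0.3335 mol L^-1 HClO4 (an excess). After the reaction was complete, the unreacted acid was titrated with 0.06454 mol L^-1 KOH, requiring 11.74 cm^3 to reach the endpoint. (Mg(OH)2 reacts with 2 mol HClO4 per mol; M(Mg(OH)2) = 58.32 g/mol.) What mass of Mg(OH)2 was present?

Total n(HClO4) added = 0.3335 x 0.03021 = 0.01008 mol.
n(KOH) used = 0.06454 x 0.01174 = 0.0007577 mol, which equals the excess n(HClO4).
So n(HClO4) consumed by the sample = 0.01008 - 0.0007577 = 0.009317 mol.
n(Mg(OH)2) = 0.009317 / 2 = 0.004659 mol.
mass = 0.004659 mol x 58.32 g/mol = 0.272 g.

0.272 g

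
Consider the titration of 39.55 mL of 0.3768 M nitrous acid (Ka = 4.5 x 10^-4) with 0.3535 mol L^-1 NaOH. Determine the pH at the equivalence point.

8.30

n(HNO2) = 0.3768 x 0.03955 = 0.01490 mol; V(NaOH) at equivalence = 0.01490/0.3535 = 0.04216 L.
At equivalence all the acid is converted to NO2-; total volume = 0.03955 + 0.04216 = 0.08171 L, so [NO2-] = 0.01490/0.08171 = 0.1824 M.
Kb = Kw/Ka = 1.0e-14 / 4.5 x 10^-4 = 2.22e-11.
[OH^-] = sqrt(Kb x [NO2-]) = sqrt(2.22e-11 x 0.1824) = 2.01e-6 M.
pOH = 5.70, so pH = 14.00 - 5.70 = 8.30.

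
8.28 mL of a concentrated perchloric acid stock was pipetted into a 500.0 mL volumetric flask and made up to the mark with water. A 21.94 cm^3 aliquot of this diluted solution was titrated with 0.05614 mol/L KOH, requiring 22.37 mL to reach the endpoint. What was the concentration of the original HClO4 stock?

3.46 M

n(KOH) = 0.05614 x 0.02237 = 0.001256 mol.
n(HClO4) in the aliquot = 0.001256 mol.
[diluted HClO4] = 0.001256 / 0.02194 = 0.05724 M.
Dilution factor = 500.0/8.280 = 60.39, so [stock] = 0.05724 x 60.39 = 3.46 M.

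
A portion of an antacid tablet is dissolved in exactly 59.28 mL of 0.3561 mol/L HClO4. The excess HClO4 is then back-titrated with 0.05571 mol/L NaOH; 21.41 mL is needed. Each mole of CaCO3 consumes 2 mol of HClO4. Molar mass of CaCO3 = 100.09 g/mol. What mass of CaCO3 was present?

0.997 g

Total n(HClO4) added = 0.3561 x 0.05928 = 0.02111 mol.
n(NaOH) used = 0.05571 x 0.02141 = 0.001193 mol, which equals the excess n(HClO4).
So n(HClO4) consumed by the sample = 0.02111 - 0.001193 = 0.01992 mol.
n(CaCO3) = 0.01992 / 2 = 0.009958 mol.
mass = 0.009958 mol x 100.09 g/mol = 0.997 g.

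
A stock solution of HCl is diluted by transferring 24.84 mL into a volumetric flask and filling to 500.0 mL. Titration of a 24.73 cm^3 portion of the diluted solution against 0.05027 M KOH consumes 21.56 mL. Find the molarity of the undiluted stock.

0.882 M

n(KOH) = 0.05027 x 0.02156 = 0.001084 mol.
n(HCl) in the aliquot = 0.001084 mol.
[diluted HCl] = 0.001084 / 0.02473 = 0.04383 M.
Dilution factor = 500.0/24.84 = 20.13, so [stock] = 0.04383 x 20.13 = 0.882 M.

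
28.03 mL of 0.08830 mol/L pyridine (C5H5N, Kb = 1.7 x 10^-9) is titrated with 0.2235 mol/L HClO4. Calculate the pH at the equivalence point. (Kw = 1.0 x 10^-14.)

n(C5H5N) = 0.08830 x 0.02803 = 0.002475 mol; V(HClO4) at equivalence = 0.002475/0.2235 = 0.01107 L.
At equivalence the base is fully converted to C5H5NH+; total volume = 0.03910 L, so [C5H5NH+] = 0.002475/0.03910 = 0.06329 M.
Ka(C5H5NH+) = Kw/Kb = 1.0e-14 / 1.7 x 10^-9 = 5.88e-6.
[H^+] = sqrt(Ka x [C5H5NH+]) = sqrt(5.88e-6 x 0.06329) = 0.000610 M.
pH = -log(0.000610) = 3.21.

3.21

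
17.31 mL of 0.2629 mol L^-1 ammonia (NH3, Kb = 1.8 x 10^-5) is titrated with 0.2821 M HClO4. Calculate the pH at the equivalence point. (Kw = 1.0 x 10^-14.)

n(NH3) = 0.2629 x 0.01731 = 0.004551 mol; V(HClO4) at equivalence = 0.004551/0.2821 = 0.01613 L.
At equivalence the base is fully converted to NH4+; total volume = 0.03344 L, so [NH4+] = 0.004551/0.03344 = 0.1361 M.
Ka(NH4+) = Kw/Kb = 1.0e-14 / 1.8 x 10^-5 = 5.56e-10.
[H^+] = sqrt(Ka x [NH4+]) = sqrt(5.56e-10 x 0.1361) = 8.69e-6 M.
pH = -log(8.69e-6) = 5.06.

5.06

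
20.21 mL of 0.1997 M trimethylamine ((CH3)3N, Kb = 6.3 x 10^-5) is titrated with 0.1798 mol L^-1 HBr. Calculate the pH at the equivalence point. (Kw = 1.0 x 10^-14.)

5.41

n((CH3)3N) = 0.1997 x 0.02021 = 0.004036 mol; V(HBr) at equivalence = 0.004036/0.1798 = 0.02245 L.
At equivalence the base is fully converted to (CH3)3NH+; total volume = 0.04266 L, so [(CH3)3NH+] = 0.004036/0.04266 = 0.09461 M.
Ka((CH3)3NH+) = Kw/Kb = 1.0e-14 / 6.3 x 10^-5 = 1.59e-10.
[H^+] = sqrt(Ka x [(CH3)3NH+]) = sqrt(1.59e-10 x 0.09461) = 3.88e-6 M.
pH = -log(3.88e-6) = 5.41.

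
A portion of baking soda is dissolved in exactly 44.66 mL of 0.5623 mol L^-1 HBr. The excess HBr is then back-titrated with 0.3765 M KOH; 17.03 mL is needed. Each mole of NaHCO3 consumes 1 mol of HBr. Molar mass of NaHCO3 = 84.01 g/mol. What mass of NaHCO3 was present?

1.57 g

Total n(HBr) added = 0.5623 x 0.04466 = 0.02511 mol.
n(KOH) used = 0.3765 x 0.01703 = 0.006412 mol, which equals the excess n(HBr).
So n(HBr) consumed by the sample = 0.02511 - 0.006412 = 0.01870 mol.
n(NaHCO3) = 0.01870 / 1 = 0.01870 mol.
mass = 0.01870 mol x 84.01 g/mol = 1.57 g.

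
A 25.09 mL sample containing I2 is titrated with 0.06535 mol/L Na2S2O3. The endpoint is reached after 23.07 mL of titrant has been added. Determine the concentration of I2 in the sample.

0.0300 M

n(Na2S2O3) = 0.06535 x 0.02307 = 0.001508 mol.
From the balanced equation, 2 mol Na2S2O3 reacts with 1 mol I2, so n(I2) = 0.001508 x 1/2 = 0.0007538 mol.
[I2] = 0.0007538 / 0.02509 L = 0.0300 M.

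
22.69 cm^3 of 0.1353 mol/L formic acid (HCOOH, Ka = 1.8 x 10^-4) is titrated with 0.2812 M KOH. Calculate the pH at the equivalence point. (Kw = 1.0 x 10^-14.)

n(HCOOH) = 0.1353 x 0.02269 = 0.003070 mol; V(KOH) at equivalence = 0.003070/0.2812 = 0.01092 L.
At equivalence all the acid is converted to HCOO-; total volume = 0.02269 + 0.01092 = 0.03361 L, so [HCOO-] = 0.003070/0.03361 = 0.09135 M.
Kb = Kw/Ka = 1.0e-14 / 1.8 x 10^-4 = 5.56e-11.
[OH^-] = sqrt(Kb x [HCOO-]) = sqrt(5.56e-11 x 0.09135) = 2.25e-6 M.
pOH = 5.65, so pH = 14.00 - 5.65 = 8.35.

8.35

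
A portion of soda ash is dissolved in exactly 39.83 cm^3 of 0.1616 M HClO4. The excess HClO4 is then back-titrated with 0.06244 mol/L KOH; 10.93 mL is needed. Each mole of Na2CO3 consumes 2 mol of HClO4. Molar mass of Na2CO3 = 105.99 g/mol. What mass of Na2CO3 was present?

0.305 g

Total n(HClO4) added = 0.1616 x 0.03983 = 0.006437 mol.
n(KOH) used = 0.06244 x 0.01093 = 0.0006825 mol, which equals the excess n(HClO4).
So n(HClO4) consumed by the sample = 0.006437 - 0.0006825 = 0.005754 mol.
n(Na2CO3) = 0.005754 / 2 = 0.002877 mol.
mass = 0.002877 mol x 105.99 g/mol = 0.305 g.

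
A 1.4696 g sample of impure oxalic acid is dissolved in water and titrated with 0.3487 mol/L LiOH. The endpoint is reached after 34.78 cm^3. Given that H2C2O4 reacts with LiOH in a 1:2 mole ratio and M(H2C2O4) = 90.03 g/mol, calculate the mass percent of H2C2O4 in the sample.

37.1%

n(LiOH) = 0.3487 x 0.03478 = 0.01213 mol.
n(H2C2O4) = 0.01213 / 2 = 0.006064 mol.
mass of H2C2O4 = 0.006064 x 90.03 = 0.5459 g.
% purity = 0.5459 / 1.4696 x 100 = 37.1%.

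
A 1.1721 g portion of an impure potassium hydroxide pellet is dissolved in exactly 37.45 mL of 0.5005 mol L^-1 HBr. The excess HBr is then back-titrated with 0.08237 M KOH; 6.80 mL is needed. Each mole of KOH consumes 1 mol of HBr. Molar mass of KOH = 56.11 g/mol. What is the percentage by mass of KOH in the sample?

Total n(HBr) added = 0.5005 x 0.03745 = 0.01874 mol.
n(KOH) used = 0.08237 x 0.006800 = 0.0005601 mol, which equals the excess n(HBr).
So n(HBr) consumed by the sample = 0.01874 - 0.0005601 = 0.01818 mol.
n(KOH) = 0.01818 / 1 = 0.01818 mol.
mass KOH = 0.01818 x 56.11 = 1.020 g, so %KOH = 1.020/1.1721 x 100 = 87.0%.

87.0%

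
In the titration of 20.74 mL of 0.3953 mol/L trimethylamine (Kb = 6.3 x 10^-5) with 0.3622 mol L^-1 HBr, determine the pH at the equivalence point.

5.26

n((CH3)3N) = 0.3953 x 0.02074 = 0.008199 mol; V(HBr) at equivalence = 0.008199/0.3622 = 0.02264 L.
At equivalence the base is fully converted to (CH3)3NH+; total volume = 0.04338 L, so [(CH3)3NH+] = 0.008199/0.04338 = 0.1890 M.
Ka((CH3)3NH+) = Kw/Kb = 1.0e-14 / 6.3 x 10^-5 = 1.59e-10.
[H^+] = sqrt(Ka x [(CH3)3NH+]) = sqrt(1.59e-10 x 0.1890) = 5.48e-6 M.
pH = -log(5.48e-6) = 5.26.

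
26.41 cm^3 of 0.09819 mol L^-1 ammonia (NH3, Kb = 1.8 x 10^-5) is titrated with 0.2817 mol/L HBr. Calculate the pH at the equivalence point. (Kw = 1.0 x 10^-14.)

5.20

n(NH3) = 0.09819 x 0.02641 = 0.002593 mol; V(HBr) at equivalence = 0.002593/0.2817 = 0.009206 L.
At equivalence the base is fully converted to NH4+; total volume = 0.03562 L, so [NH4+] = 0.002593/0.03562 = 0.07281 M.
Ka(NH4+) = Kw/Kb = 1.0e-14 / 1.8 x 10^-5 = 5.56e-10.
[H^+] = sqrt(Ka x [NH4+]) = sqrt(5.56e-10 x 0.07281) = 6.36e-6 M.
pH = -log(6.36e-6) = 5.20.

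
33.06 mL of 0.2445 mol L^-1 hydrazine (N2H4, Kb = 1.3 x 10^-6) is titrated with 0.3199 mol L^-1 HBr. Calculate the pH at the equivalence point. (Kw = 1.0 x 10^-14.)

4.49

n(N2H4) = 0.2445 x 0.03306 = 0.008083 mol; V(HBr) at equivalence = 0.008083/0.3199 = 0.02527 L.
At equivalence the base is fully converted to N2H5+; total volume = 0.05833 L, so [N2H5+] = 0.008083/0.05833 = 0.1386 M.
Ka(N2H5+) = Kw/Kb = 1.0e-14 / 1.3 x 10^-6 = 7.69e-9.
[H^+] = sqrt(Ka x [N2H5+]) = sqrt(7.69e-9 x 0.1386) = 3.26e-5 M.
pH = -log(3.26e-5) = 4.49.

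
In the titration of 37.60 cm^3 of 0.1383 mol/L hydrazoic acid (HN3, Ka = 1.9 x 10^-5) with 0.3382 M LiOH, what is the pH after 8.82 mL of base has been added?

Initial n(HN3) = 0.1383 x 0.03760 = 0.005200 mol.
n(LiOH) added = 0.3382 x 0.008820 = 0.002983 mol, converting that many moles of HN3 to N3-.
Remaining n(HN3) = 0.002217 mol; n(N3-) = 0.002983 mol.
By Henderson-Hasselbalch, pH = pKa + log([A^-]/[HA]) = 4.72 + log(0.002983/0.002217) = 4.72 + (+0.13) = 4.85.

4.85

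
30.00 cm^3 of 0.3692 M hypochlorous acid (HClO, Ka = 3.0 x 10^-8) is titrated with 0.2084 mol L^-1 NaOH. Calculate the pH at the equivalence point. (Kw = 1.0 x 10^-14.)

10.32

n(HClO) = 0.3692 x 0.03000 = 0.01108 mol; V(NaOH) at equivalence = 0.01108/0.2084 = 0.05315 L.
At equivalence all the acid is converted to ClO-; total volume = 0.03000 + 0.05315 = 0.08315 L, so [ClO-] = 0.01108/0.08315 = 0.1332 M.
Kb = Kw/Ka = 1.0e-14 / 3.0 x 10^-8 = 3.33e-7.
[OH^-] = sqrt(Kb x [ClO-]) = sqrt(3.33e-7 x 0.1332) = 0.000211 M.
pOH = 3.68, so pH = 14.00 - 3.68 = 10.32.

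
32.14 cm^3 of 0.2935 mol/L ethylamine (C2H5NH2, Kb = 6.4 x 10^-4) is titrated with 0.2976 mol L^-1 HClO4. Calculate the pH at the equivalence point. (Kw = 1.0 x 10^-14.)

5.82

n(C2H5NH2) = 0.2935 x 0.03214 = 0.009433 mol; V(HClO4) at equivalence = 0.009433/0.2976 = 0.03170 L.
At equivalence the base is fully converted to C2H5NH3+; total volume = 0.06384 L, so [C2H5NH3+] = 0.009433/0.06384 = 0.1478 M.
Ka(C2H5NH3+) = Kw/Kb = 1.0e-14 / 6.4 x 10^-4 = 1.56e-11.
[H^+] = sqrt(Ka x [C2H5NH3+]) = sqrt(1.56e-11 x 0.1478) = 1.52e-6 M.
pH = -log(1.52e-6) = 5.82.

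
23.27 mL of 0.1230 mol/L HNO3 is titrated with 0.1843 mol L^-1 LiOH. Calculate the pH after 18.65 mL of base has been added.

12.14

n(acid) = 0.1230 x 0.02327 = 0.002862 mol; n(LiOH) added = 0.1843 x 0.01865 = 0.003437 mol.
Base is in excess by 0.003437 - 0.002862 = 0.0005750 mol in a total volume of 0.04192 L.
[OH^-] = 0.0005750/0.04192 = 0.01372 M, so pOH = 1.86 and pH = 14.00 - 1.86 = 12.14.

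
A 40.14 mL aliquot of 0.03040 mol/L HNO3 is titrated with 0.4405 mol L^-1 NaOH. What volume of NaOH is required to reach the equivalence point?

2.77 mL

n(HNO3) = 0.03040 mol/L x 0.04014 L = 0.001220 mol.
At equivalence n(NaOH) = n(HNO3) = 0.001220 mol.
V(NaOH) = 0.001220 / 0.4405 = 0.002770 L = 2.77 mL.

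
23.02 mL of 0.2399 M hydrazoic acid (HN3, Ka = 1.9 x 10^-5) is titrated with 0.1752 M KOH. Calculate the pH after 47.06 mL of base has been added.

12.59

n(acid) = 0.2399 x 0.02302 = 0.005522 mol; n(KOH) added = 0.1752 x 0.04706 = 0.008245 mol.
Base is in excess by 0.008245 - 0.005522 = 0.002722 mol in a total volume of 0.07008 L.
[OH^-] = 0.002722/0.07008 = 0.03885 M, so pOH = 1.41 and pH = 14.00 - 1.41 = 12.59.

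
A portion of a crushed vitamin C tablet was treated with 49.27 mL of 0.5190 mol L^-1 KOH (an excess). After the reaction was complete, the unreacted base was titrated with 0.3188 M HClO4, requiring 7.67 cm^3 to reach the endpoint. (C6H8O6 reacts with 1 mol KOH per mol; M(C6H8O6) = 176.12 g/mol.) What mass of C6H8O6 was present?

Total n(KOH) added = 0.5190 x 0.04927 = 0.02557 mol.
n(HClO4) used = 0.3188 x 0.007670 = 0.002445 mol, which equals the excess n(KOH).
So n(KOH) consumed by the sample = 0.02557 - 0.002445 = 0.02313 mol.
n(C6H8O6) = 0.02313 / 1 = 0.02313 mol.
mass = 0.02313 mol x 176.12 g/mol = 4.07 g.

4.07 g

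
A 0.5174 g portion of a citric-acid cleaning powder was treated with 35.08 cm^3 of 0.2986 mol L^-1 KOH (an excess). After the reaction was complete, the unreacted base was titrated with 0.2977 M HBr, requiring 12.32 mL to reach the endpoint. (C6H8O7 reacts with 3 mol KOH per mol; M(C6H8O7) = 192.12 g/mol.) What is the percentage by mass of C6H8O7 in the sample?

Total n(KOH) added = 0.2986 x 0.03508 = 0.01047 mol.
n(HBr) used = 0.2977 x 0.01232 = 0.003668 mol, which equals the excess n(KOH).
So n(KOH) consumed by the sample = 0.01047 - 0.003668 = 0.006807 mol.
n(C6H8O7) = 0.006807 / 3 = 0.002269 mol.
mass C6H8O7 = 0.002269 x 192.12 = 0.4359 g, so %C6H8O7 = 0.4359/0.5174 x 100 = 84.3%.

84.3%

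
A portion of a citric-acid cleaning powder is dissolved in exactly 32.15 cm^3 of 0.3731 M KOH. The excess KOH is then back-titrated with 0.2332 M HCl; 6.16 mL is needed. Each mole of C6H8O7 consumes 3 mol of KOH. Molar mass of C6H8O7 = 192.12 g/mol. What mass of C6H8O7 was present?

0.676 g

Total n(KOH) added = 0.3731 x 0.03215 = 0.01200 mol.
n(HCl) used = 0.2332 x 0.006160 = 0.001437 mol, which equals the excess n(KOH).
So n(KOH) consumed by the sample = 0.01200 - 0.001437 = 0.01056 mol.
n(C6H8O7) = 0.01056 / 3 = 0.003520 mol.
mass = 0.003520 mol x 192.12 g/mol = 0.676 g.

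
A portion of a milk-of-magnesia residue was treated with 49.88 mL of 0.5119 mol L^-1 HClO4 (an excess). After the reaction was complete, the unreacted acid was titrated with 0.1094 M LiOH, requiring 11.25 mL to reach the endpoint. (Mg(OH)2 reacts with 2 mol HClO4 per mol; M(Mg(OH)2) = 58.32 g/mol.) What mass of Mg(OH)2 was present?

0.709 g

Total n(HClO4) added = 0.5119 x 0.04988 = 0.02553 mol.
n(LiOH) used = 0.1094 x 0.01125 = 0.001231 mol, which equals the excess n(HClO4).
So n(HClO4) consumed by the sample = 0.02553 - 0.001231 = 0.02430 mol.
n(Mg(OH)2) = 0.02430 / 2 = 0.01215 mol.
mass = 0.01215 mol x 58.32 g/mol = 0.709 g.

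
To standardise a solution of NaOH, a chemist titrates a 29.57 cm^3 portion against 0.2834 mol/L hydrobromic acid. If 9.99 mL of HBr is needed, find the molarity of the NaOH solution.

n(HBr) delivered = 0.2834 x 0.009990 = 0.002831 mol.
For a 1:1 reaction, n(NaOH) = 0.002831 mol.
[NaOH] = 0.002831 mol / 0.02957 L = 0.0957 M.

0.0957 M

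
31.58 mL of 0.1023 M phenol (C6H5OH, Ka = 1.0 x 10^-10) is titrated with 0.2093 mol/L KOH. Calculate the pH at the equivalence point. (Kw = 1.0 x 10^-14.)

11.42

n(C6H5OH) = 0.1023 x 0.03158 = 0.003231 mol; V(KOH) at equivalence = 0.003231/0.2093 = 0.01544 L.
At equivalence all the acid is converted to C6H5O-; total volume = 0.03158 + 0.01544 = 0.04702 L, so [C6H5O-] = 0.003231/0.04702 = 0.06871 M.
Kb = Kw/Ka = 1.0e-14 / 1.0 x 10^-10 = 0.000100.
[OH^-] = sqrt(Kb x [C6H5O-]) = sqrt(0.000100 x 0.06871) = 0.00262 M.
pOH = 2.58, so pH = 14.00 - 2.58 = 11.42.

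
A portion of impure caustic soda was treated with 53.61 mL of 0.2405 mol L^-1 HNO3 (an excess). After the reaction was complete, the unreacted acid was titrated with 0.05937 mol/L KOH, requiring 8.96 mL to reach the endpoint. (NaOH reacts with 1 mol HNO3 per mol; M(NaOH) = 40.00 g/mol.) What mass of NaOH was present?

Total n(HNO3) added = 0.2405 x 0.05361 = 0.01289 mol.
n(KOH) used = 0.05937 x 0.008960 = 0.0005320 mol, which equals the excess n(HNO3).
So n(HNO3) consumed by the sample = 0.01289 - 0.0005320 = 0.01236 mol.
n(NaOH) = 0.01236 / 1 = 0.01236 mol.
mass = 0.01236 mol x 40.00 g/mol = 0.494 g.

0.494 g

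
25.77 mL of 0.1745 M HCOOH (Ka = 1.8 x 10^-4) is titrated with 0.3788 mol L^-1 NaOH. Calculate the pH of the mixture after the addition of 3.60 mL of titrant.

3.38

Initial n(HCOOH) = 0.1745 x 0.02577 = 0.004497 mol.
n(NaOH) added = 0.3788 x 0.003600 = 0.001364 mol, converting that many moles of HCOOH to HCOO-.
Remaining n(HCOOH) = 0.003133 mol; n(HCOO-) = 0.001364 mol.
By Henderson-Hasselbalch, pH = pKa + log([A^-]/[HA]) = 3.74 + log(0.001364/0.003133) = 3.74 + (-0.36) = 3.38.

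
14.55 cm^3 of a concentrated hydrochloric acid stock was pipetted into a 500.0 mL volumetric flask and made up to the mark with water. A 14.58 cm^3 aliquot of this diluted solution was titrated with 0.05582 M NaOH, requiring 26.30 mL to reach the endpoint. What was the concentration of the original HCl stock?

3.46 M

n(NaOH) = 0.05582 x 0.02630 = 0.001468 mol.
n(HCl) in the aliquot = 0.001468 mol.
[diluted HCl] = 0.001468 / 0.01458 = 0.1007 M.
Dilution factor = 500.0/14.55 = 34.36, so [stock] = 0.1007 x 34.36 = 3.46 M.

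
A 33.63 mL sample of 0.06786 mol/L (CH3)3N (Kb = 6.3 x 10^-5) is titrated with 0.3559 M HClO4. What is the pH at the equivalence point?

n((CH3)3N) = 0.06786 x 0.03363 = 0.002282 mol; V(HClO4) at equivalence = 0.002282/0.3559 = 0.006412 L.
At equivalence the base is fully converted to (CH3)3NH+; total volume = 0.04004 L, so [(CH3)3NH+] = 0.002282/0.04004 = 0.05699 M.
Ka((CH3)3NH+) = Kw/Kb = 1.0e-14 / 6.3 x 10^-5 = 1.59e-10.
[H^+] = sqrt(Ka x [(CH3)3NH+]) = sqrt(1.59e-10 x 0.05699) = 3.01e-6 M.
pH = -log(3.01e-6) = 5.52.

5.52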